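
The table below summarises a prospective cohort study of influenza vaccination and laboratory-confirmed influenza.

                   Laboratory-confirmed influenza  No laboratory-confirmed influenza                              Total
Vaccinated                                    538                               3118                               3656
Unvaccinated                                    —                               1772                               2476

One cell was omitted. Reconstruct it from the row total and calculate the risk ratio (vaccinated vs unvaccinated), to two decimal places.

0.52

The missing cell is in the unexposed row: 2476 − 1772 = 704.
So a = 538, b = 3118, c = 704, d = 1772.
RR = [a/(a+b)] / [c/(c+d)] = (538/3656) / (704/2476) = 0.14716/0.28433 = 0.51755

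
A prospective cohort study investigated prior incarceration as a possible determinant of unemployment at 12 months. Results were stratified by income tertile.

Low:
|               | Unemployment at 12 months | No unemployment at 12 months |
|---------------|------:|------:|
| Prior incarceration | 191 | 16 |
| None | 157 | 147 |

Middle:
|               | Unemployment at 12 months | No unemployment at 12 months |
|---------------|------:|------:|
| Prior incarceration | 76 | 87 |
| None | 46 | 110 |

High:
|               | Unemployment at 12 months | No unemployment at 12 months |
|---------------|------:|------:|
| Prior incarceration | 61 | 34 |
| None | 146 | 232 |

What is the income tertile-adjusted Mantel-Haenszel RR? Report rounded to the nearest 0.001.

1.714

RR_MH = Σ(aᵢ·n₀ᵢ/nᵢ) / Σ(cᵢ·n₁ᵢ/nᵢ), with n₁ᵢ = aᵢ+bᵢ (exposed), n₀ᵢ = cᵢ+dᵢ (unexposed), nᵢ = n₁ᵢ+n₀ᵢ.
Stratum 1 (Low): n₁ = 207, n₀ = 304, n = 511; a·n₀/n = 191·304/511 = 113.6282; c·n₁/n = 157·207/511 = 63.5988
Stratum 2 (Middle): n₁ = 163, n₀ = 156, n = 319; a·n₀/n = 76·156/319 = 37.1661; c·n₁/n = 46·163/319 = 23.5047
Stratum 3 (High): n₁ = 95, n₀ = 378, n = 473; a·n₀/n = 61·378/473 = 48.7484; c·n₁/n = 146·95/473 = 29.3235
RR_MH = (113.6282 + 37.1661 + 48.7484) / (63.5988 + 23.5047 + 29.3235) = 199.5427 / 116.4270 = 1.71389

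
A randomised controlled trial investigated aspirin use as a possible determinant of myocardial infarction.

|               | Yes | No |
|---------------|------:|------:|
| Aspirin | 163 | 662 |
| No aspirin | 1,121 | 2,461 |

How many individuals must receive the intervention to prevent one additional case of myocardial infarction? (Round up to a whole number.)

9

Risk in treated group = 163/825 = 0.19758; risk in control = 1121/3582 = 0.31295.
Absolute risk reduction = 0.31295 − 0.19758 = 0.11538
NNT = 1 / ARR = 1 / 0.11538 = 8.667 → round up → 9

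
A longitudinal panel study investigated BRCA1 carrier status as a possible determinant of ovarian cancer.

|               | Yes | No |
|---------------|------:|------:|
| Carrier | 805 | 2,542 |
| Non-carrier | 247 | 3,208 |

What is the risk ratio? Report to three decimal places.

3.364

Cells: a = 805, b = 2542, c = 247, d = 3208.
Risk in exposed = 805/3347 = 0.24051; risk in unexposed = 247/3455 = 0.07149.
RR = 0.24051 / 0.07149 = 3.36427
The risk among the exposed is 3.36 times that among the unexposed.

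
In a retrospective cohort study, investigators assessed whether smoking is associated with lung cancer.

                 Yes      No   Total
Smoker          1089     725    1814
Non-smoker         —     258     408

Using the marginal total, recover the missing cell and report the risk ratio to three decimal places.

1.633

The missing cell is in the unexposed row: 408 − 258 = 150.
So a = 1089, b = 725, c = 150, d = 258.
RR = [a/(a+b)] / [c/(c+d)] = (1089/1814) / (150/408) = 0.60033/0.36765 = 1.63290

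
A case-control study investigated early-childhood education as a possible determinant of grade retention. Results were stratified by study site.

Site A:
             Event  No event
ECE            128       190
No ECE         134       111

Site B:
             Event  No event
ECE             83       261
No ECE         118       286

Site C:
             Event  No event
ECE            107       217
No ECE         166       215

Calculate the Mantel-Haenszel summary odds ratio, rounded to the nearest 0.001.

OR_MH = Σ(aᵢdᵢ/nᵢ) / Σ(bᵢcᵢ/nᵢ), where nᵢ is the stratum total.
Stratum 1 (Site A): n = 563; a·d/n = 128·111/563 = 25.2362; b·c/n = 190·134/563 = 45.2220
Stratum 2 (Site B): n = 748; a·d/n = 83·286/748 = 31.7353; b·c/n = 261·118/748 = 41.1738
Stratum 3 (Site C): n = 705; a·d/n = 107·215/705 = 32.6312; b·c/n = 217·166/705 = 51.0950
OR_MH = (25.2362 + 31.7353 + 32.6312) / (45.2220 + 41.1738 + 51.0950) = 89.6027 / 137.4909 = 0.65170

0.652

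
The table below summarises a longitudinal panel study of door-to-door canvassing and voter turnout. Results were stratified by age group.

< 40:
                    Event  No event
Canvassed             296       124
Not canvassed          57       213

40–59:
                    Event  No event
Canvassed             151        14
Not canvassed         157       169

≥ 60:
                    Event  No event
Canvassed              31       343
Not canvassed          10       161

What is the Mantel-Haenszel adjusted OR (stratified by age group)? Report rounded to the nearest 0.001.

OR_MH = Σ(aᵢdᵢ/nᵢ) / Σ(bᵢcᵢ/nᵢ), where nᵢ is the stratum total.
Stratum 1 (< 40): n = 690; a·d/n = 296·213/690 = 91.3739; b·c/n = 124·57/690 = 10.2435
Stratum 2 (40–59): n = 491; a·d/n = 151·169/491 = 51.9735; b·c/n = 14·157/491 = 4.4766
Stratum 3 (≥ 60): n = 545; a·d/n = 31·161/545 = 9.1578; b·c/n = 343·10/545 = 6.2936
OR_MH = (91.3739 + 51.9735 + 9.1578) / (10.2435 + 4.4766 + 6.2936) = 152.5052 / 21.0136 = 7.25744

7.257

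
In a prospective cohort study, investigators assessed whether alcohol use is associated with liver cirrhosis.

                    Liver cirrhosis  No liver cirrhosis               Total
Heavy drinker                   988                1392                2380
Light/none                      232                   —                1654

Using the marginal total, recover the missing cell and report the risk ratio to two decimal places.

2.96

The missing cell is in the unexposed row: 1654 − 232 = 1422.
So a = 988, b = 1392, c = 232, d = 1422.
RR = [a/(a+b)] / [c/(c+d)] = (988/2380) / (232/1654) = 0.41513/0.14027 = 2.95956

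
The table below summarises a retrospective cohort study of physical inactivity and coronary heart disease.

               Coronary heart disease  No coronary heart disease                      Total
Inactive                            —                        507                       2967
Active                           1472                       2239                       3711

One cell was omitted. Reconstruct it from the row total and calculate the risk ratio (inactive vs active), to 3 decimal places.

2.090

The missing cell is in the exposed row: 2967 − 507 = 2460.
So a = 2460, b = 507, c = 1472, d = 2239.
RR = [a/(a+b)] / [c/(c+d)] = (2460/2967) / (1472/3711) = 0.82912/0.39666 = 2.09026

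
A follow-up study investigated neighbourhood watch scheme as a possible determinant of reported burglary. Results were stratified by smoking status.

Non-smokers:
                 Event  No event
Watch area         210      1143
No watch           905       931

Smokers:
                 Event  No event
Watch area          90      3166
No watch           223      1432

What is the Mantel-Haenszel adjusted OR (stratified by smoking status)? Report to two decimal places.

OR_MH = Σ(aᵢdᵢ/nᵢ) / Σ(bᵢcᵢ/nᵢ), where nᵢ is the stratum total.
Stratum 1 (Non-smokers): n = 3189; a·d/n = 210·931/3189 = 61.3076; b·c/n = 1143·905/3189 = 324.3697
Stratum 2 (Smokers): n = 4911; a·d/n = 90·1432/4911 = 26.2431; b·c/n = 3166·223/4911 = 143.7626
OR_MH = (61.3076 + 26.2431) / (324.3697 + 143.7626) = 87.5507 / 468.1323 = 0.18702

0.19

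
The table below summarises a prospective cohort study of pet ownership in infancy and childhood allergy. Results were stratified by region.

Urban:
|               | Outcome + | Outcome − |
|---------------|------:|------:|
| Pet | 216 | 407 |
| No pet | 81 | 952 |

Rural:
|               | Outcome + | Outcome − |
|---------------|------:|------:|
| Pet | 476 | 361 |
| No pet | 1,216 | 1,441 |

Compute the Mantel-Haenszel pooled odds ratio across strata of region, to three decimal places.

OR_MH = Σ(aᵢdᵢ/nᵢ) / Σ(bᵢcᵢ/nᵢ), where nᵢ is the stratum total.
Stratum 1 (Urban): n = 1656; a·d/n = 216·952/1656 = 124.1739; b·c/n = 407·81/1656 = 19.9076
Stratum 2 (Rural): n = 3494; a·d/n = 476·1441/3494 = 196.3125; b·c/n = 361·1216/3494 = 125.6371
OR_MH = (124.1739 + 196.3125) / (19.9076 + 125.6371) = 320.4864 / 145.5447 = 2.20198

2.202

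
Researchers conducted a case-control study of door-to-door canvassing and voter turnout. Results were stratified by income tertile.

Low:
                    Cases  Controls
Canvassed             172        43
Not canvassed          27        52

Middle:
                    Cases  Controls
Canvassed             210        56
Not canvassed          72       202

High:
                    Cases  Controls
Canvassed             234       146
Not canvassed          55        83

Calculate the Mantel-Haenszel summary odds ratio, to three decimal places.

OR_MH = Σ(aᵢdᵢ/nᵢ) / Σ(bᵢcᵢ/nᵢ), where nᵢ is the stratum total.
Stratum 1 (Low): n = 294; a·d/n = 172·52/294 = 30.4218; b·c/n = 43·27/294 = 3.9490
Stratum 2 (Middle): n = 540; a·d/n = 210·202/540 = 78.5556; b·c/n = 56·72/540 = 7.4667
Stratum 3 (High): n = 518; a·d/n = 234·83/518 = 37.4942; b·c/n = 146·55/518 = 15.5019
OR_MH = (30.4218 + 78.5556 + 37.4942) / (3.9490 + 7.4667 + 15.5019) = 146.4715 / 26.9176 = 5.44148

5.441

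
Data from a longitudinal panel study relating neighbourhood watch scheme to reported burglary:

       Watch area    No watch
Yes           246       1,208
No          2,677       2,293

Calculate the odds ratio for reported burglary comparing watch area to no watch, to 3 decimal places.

Reading the table with exposure as columns: a = 246 (Watch area, case), b = 2677 (Watch area, non-case), c = 1208 (No watch, case), d = 2293.
OR = (a·d)/(b·c) = (246 × 2293) / (2677 × 1208) = 564078 / 3233816 = 0.17443
Exposure is associated with lower odds of reported burglary (OR = 0.17 < 1).

0.174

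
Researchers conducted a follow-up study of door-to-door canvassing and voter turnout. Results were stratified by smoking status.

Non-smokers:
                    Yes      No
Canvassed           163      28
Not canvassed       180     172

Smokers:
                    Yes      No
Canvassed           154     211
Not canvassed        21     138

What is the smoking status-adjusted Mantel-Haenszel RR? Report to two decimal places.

RR_MH = Σ(aᵢ·n₀ᵢ/nᵢ) / Σ(cᵢ·n₁ᵢ/nᵢ), with n₁ᵢ = aᵢ+bᵢ (exposed), n₀ᵢ = cᵢ+dᵢ (unexposed), nᵢ = n₁ᵢ+n₀ᵢ.
Stratum 1 (Non-smokers): n₁ = 191, n₀ = 352, n = 543; a·n₀/n = 163·352/543 = 105.6648; c·n₁/n = 180·191/543 = 63.3149
Stratum 2 (Smokers): n₁ = 365, n₀ = 159, n = 524; a·n₀/n = 154·159/524 = 46.7290; c·n₁/n = 21·365/524 = 14.6279
RR_MH = (105.6648 + 46.7290) / (63.3149 + 14.6279) = 152.3938 / 77.9428 = 1.95520

1.96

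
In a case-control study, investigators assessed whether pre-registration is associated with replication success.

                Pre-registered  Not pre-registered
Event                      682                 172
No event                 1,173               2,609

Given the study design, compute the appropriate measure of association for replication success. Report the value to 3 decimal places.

8.819

Reading the table with exposure as columns: a = 682 (Pre-registered, case), b = 1173 (Pre-registered, non-case), c = 172 (Not pre-registered, case), d = 2609.
This is a case-control study: participants were sampled on outcome status, so risks in the source population cannot be estimated directly — relative risk is not valid here. The odds ratio is the appropriate measure.
OR = (a·d)/(b·c) = (682 × 2609) / (1173 × 172) = 1779338 / 201756 = 8.81926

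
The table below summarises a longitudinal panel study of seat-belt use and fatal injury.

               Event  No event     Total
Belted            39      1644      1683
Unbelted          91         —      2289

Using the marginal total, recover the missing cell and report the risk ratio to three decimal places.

The missing cell is in the unexposed row: 2289 − 91 = 2198.
So a = 39, b = 1644, c = 91, d = 2198.
RR = [a/(a+b)] / [c/(c+d)] = (39/1683) / (91/2289) = 0.02317/0.03976 = 0.58289

0.583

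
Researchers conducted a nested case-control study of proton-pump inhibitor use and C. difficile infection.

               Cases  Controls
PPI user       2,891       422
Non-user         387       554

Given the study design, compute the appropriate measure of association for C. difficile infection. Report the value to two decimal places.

Cells: a = 2891, b = 422, c = 387, d = 554.
This is a nested case-control study: participants were sampled on outcome status, so risks in the source population cannot be estimated directly — relative risk is not valid here. The odds ratio is the appropriate measure.
OR = (a·d)/(b·c) = (2891 × 554) / (422 × 387) = 1601614 / 163314 = 9.80696

9.81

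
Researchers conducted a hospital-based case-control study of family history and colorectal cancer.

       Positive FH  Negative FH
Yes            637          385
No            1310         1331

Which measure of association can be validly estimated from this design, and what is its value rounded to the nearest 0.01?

Reading the table with exposure as columns: a = 637 (Positive FH, case), b = 1310 (Positive FH, non-case), c = 385 (Negative FH, case), d = 1331.
This is a hospital-based case-control study: participants were sampled on outcome status, so risks in the source population cannot be estimated directly — relative risk is not valid here. The odds ratio is the appropriate measure.
OR = (a·d)/(b·c) = (637 × 1331) / (1310 × 385) = 847847 / 504350 = 1.68107

1.68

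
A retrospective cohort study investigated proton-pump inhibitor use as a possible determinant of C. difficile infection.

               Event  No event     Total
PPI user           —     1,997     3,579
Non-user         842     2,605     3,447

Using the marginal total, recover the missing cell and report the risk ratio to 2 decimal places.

The missing cell is in the exposed row: 3579 − 1997 = 1582.
So a = 1582, b = 1997, c = 842, d = 2605.
RR = [a/(a+b)] / [c/(c+d)] = (1582/3579) / (842/3447) = 0.44202/0.24427 = 1.80956

1.81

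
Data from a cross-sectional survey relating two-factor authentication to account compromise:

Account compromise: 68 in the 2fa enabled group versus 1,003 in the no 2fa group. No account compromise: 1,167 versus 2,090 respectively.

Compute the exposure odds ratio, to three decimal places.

From the description: a = 68, b = 1167, c = 1003, d = 2090.
OR = (a·d)/(b·c) = (68 × 2090) / (1167 × 1003) = 142120 / 1170501 = 0.12142
Exposure is associated with lower odds of account compromise (OR = 0.12 < 1).

0.121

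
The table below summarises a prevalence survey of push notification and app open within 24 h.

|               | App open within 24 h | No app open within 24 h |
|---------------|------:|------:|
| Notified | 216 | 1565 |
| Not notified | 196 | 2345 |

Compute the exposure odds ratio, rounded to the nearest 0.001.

Cells: a = 216, b = 1565, c = 196, d = 2345.
OR = (a·d)/(b·c) = (216 × 2345) / (1565 × 196) = 506520 / 306740 = 1.65130
The odds of app open within 24 h are about 1.65 times as high in the notified group.

1.651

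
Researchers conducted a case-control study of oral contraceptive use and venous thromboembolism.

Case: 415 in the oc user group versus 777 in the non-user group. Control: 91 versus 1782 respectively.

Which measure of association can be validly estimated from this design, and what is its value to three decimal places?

From the description: a = 415, b = 91, c = 777, d = 1782.
This is a case-control study: participants were sampled on outcome status, so risks in the source population cannot be estimated directly — relative risk is not valid here. The odds ratio is the appropriate measure.
OR = (a·d)/(b·c) = (415 × 1782) / (91 × 777) = 739530 / 70707 = 10.45908

10.459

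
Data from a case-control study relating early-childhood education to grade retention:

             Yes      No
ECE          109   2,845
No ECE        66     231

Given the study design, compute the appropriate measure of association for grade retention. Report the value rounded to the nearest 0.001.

0.134

Cells: a = 109, b = 2845, c = 66, d = 231.
This is a case-control study: participants were sampled on outcome status, so risks in the source population cannot be estimated directly — relative risk is not valid here. The odds ratio is the appropriate measure.
OR = (a·d)/(b·c) = (109 × 231) / (2845 × 66) = 25179 / 187770 = 0.13409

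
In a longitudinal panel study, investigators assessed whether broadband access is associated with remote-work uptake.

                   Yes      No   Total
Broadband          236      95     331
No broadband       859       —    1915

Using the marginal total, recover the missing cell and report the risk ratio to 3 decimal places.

The missing cell is in the unexposed row: 1915 − 859 = 1056.
So a = 236, b = 95, c = 859, d = 1056.
RR = [a/(a+b)] / [c/(c+d)] = (236/331) / (859/1915) = 0.71299/0.44856 = 1.58950

1.589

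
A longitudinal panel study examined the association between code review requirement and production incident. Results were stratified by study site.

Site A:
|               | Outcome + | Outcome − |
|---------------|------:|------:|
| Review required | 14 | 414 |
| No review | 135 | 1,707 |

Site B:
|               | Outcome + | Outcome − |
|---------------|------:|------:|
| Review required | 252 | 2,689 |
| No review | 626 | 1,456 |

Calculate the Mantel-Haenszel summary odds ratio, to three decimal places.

OR_MH = Σ(aᵢdᵢ/nᵢ) / Σ(bᵢcᵢ/nᵢ), where nᵢ is the stratum total.
Stratum 1 (Site A): n = 2270; a·d/n = 14·1707/2270 = 10.5278; b·c/n = 414·135/2270 = 24.6211
Stratum 2 (Site B): n = 5023; a·d/n = 252·1456/5023 = 73.0464; b·c/n = 2689·626/5023 = 335.1212
OR_MH = (10.5278 + 73.0464) / (24.6211 + 335.1212) = 83.5741 / 359.7424 = 0.23232

0.232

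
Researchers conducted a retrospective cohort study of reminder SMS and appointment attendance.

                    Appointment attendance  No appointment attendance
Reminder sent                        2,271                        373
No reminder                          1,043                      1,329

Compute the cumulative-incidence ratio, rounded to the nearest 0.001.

1.953

Cells: a = 2271, b = 373, c = 1043, d = 1329.
Risk in exposed = 2271/2644 = 0.85893; risk in unexposed = 1043/2372 = 0.43971.
RR = 0.85893 / 0.43971 = 1.95338
The risk among the exposed is 1.95 times that among the unexposed.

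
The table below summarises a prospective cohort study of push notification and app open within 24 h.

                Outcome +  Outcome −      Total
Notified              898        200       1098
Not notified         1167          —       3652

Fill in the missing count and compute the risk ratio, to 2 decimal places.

The missing cell is in the unexposed row: 3652 − 1167 = 2485.
So a = 898, b = 200, c = 1167, d = 2485.
RR = [a/(a+b)] / [c/(c+d)] = (898/1098) / (1167/3652) = 0.81785/0.31955 = 2.55937

2.56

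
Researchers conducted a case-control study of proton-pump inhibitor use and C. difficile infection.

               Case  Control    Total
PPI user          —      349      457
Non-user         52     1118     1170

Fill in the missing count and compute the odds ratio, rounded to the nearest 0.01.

The missing cell is in the exposed row: 457 − 349 = 108.
So a = 108, b = 349, c = 52, d = 1118.
OR = (a·d)/(b·c) = (108 × 1118) / (349 × 52) = 120744 / 18148 = 6.65330

6.65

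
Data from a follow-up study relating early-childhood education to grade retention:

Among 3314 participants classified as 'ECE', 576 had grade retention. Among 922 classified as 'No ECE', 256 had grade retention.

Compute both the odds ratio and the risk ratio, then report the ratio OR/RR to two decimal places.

0.87

From the description: a = 576, b = 2738, c = 256, d = 666.
OR = (576·666)/(2738·256) = 383616/700928 = 0.54730
Risk in exposed = 576/3314 = 0.17381; risk in unexposed = 256/922 = 0.27766; RR = 0.62598
OR/RR = 0.54730 / 0.62598 = 0.87430
The outcome is not rare, so the OR lies further from 1 than the RR.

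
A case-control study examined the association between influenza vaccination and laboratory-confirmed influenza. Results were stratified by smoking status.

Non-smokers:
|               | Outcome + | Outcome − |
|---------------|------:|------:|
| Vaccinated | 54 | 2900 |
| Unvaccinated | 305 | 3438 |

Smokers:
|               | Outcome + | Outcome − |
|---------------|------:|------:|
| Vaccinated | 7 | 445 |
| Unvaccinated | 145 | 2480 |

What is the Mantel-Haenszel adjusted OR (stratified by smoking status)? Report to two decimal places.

OR_MH = Σ(aᵢdᵢ/nᵢ) / Σ(bᵢcᵢ/nᵢ), where nᵢ is the stratum total.
Stratum 1 (Non-smokers): n = 6697; a·d/n = 54·3438/6697 = 27.7217; b·c/n = 2900·305/6697 = 132.0741
Stratum 2 (Smokers): n = 3077; a·d/n = 7·2480/3077 = 5.6419; b·c/n = 445·145/3077 = 20.9701
OR_MH = (27.7217 + 5.6419) / (132.0741 + 20.9701) = 33.3635 / 153.0442 = 0.21800

0.22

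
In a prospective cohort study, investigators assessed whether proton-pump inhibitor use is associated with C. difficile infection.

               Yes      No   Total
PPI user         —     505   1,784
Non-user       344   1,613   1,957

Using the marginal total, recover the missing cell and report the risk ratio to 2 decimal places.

The missing cell is in the exposed row: 1784 − 505 = 1279.
So a = 1279, b = 505, c = 344, d = 1613.
RR = [a/(a+b)] / [c/(c+d)] = (1279/1784) / (344/1957) = 0.71693/0.17578 = 4.07857

4.08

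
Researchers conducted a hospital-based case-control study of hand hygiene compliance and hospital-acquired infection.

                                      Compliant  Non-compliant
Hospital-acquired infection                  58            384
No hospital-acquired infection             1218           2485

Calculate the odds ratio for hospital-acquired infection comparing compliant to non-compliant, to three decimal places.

0.308

Reading the table with exposure as columns: a = 58 (Compliant, case), b = 1218 (Compliant, non-case), c = 384 (Non-compliant, case), d = 2485.
OR = (a·d)/(b·c) = (58 × 2485) / (1218 × 384) = 144130 / 467712 = 0.30816
Exposure is associated with lower odds of hospital-acquired infection (OR = 0.31 < 1).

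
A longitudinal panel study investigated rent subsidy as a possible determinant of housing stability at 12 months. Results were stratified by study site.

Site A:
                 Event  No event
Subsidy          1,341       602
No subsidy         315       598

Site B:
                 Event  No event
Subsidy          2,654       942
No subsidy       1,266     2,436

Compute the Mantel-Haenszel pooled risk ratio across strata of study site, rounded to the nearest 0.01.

2.12

RR_MH = Σ(aᵢ·n₀ᵢ/nᵢ) / Σ(cᵢ·n₁ᵢ/nᵢ), with n₁ᵢ = aᵢ+bᵢ (exposed), n₀ᵢ = cᵢ+dᵢ (unexposed), nᵢ = n₁ᵢ+n₀ᵢ.
Stratum 1 (Site A): n₁ = 1943, n₀ = 913, n = 2856; a·n₀/n = 1341·913/2856 = 428.6880; c·n₁/n = 315·1943/2856 = 214.3015
Stratum 2 (Site B): n₁ = 3596, n₀ = 3702, n = 7298; a·n₀/n = 2654·3702/7298 = 1346.2740; c·n₁/n = 1266·3596/7298 = 623.8060
RR_MH = (428.6880 + 1346.2740) / (214.3015 + 623.8060) = 1774.9621 / 838.1074 = 2.11782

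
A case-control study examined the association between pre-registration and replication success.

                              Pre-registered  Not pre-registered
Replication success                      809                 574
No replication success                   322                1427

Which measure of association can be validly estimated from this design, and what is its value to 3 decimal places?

Reading the table with exposure as columns: a = 809 (Pre-registered, case), b = 322 (Pre-registered, non-case), c = 574 (Not pre-registered, case), d = 1427.
This is a case-control study: participants were sampled on outcome status, so risks in the source population cannot be estimated directly — relative risk is not valid here. The odds ratio is the appropriate measure.
OR = (a·d)/(b·c) = (809 × 1427) / (322 × 574) = 1154443 / 184828 = 6.24604

6.246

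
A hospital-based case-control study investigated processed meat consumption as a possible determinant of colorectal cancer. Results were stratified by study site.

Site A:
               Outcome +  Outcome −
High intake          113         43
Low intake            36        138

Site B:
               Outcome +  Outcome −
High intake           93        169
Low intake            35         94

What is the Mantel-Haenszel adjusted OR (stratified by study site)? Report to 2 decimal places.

OR_MH = Σ(aᵢdᵢ/nᵢ) / Σ(bᵢcᵢ/nᵢ), where nᵢ is the stratum total.
Stratum 1 (Site A): n = 330; a·d/n = 113·138/330 = 47.2545; b·c/n = 43·36/330 = 4.6909
Stratum 2 (Site B): n = 391; a·d/n = 93·94/391 = 22.3581; b·c/n = 169·35/391 = 15.1279
OR_MH = (47.2545 + 22.3581) / (4.6909 + 15.1279) = 69.6126 / 19.8188 = 3.51246

3.51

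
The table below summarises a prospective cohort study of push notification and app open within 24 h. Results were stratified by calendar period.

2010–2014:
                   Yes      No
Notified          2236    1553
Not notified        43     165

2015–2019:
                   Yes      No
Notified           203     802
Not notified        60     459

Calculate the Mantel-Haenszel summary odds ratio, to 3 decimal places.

OR_MH = Σ(aᵢdᵢ/nᵢ) / Σ(bᵢcᵢ/nᵢ), where nᵢ is the stratum total.
Stratum 1 (2010–2014): n = 3997; a·d/n = 2236·165/3997 = 92.3042; b·c/n = 1553·43/3997 = 16.7073
Stratum 2 (2015–2019): n = 1524; a·d/n = 203·459/1524 = 61.1398; b·c/n = 802·60/1524 = 31.5748
OR_MH = (92.3042 + 61.1398) / (16.7073 + 31.5748) = 153.4440 / 48.2821 = 3.17807

3.178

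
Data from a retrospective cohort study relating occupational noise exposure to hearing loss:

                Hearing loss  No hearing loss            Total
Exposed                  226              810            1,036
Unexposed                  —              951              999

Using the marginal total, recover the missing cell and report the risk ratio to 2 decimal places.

The missing cell is in the unexposed row: 999 − 951 = 48.
So a = 226, b = 810, c = 48, d = 951.
RR = [a/(a+b)] / [c/(c+d)] = (226/1036) / (48/999) = 0.21815/0.04805 = 4.54018

4.54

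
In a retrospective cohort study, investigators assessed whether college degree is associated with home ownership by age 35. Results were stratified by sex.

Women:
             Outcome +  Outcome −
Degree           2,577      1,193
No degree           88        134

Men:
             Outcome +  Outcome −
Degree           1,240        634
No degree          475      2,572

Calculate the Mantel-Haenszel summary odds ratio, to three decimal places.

8.396

OR_MH = Σ(aᵢdᵢ/nᵢ) / Σ(bᵢcᵢ/nᵢ), where nᵢ is the stratum total.
Stratum 1 (Women): n = 3992; a·d/n = 2577·134/3992 = 86.5025; b·c/n = 1193·88/3992 = 26.2986
Stratum 2 (Men): n = 4921; a·d/n = 1240·2572/4921 = 648.0959; b·c/n = 634·475/4921 = 61.1969
OR_MH = (86.5025 + 648.0959) / (26.2986 + 61.1969) = 734.5984 / 87.4955 = 8.39584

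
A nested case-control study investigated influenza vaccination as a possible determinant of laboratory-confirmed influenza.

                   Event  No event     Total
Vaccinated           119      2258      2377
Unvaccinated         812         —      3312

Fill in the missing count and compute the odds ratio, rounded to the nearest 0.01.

0.16

The missing cell is in the unexposed row: 3312 − 812 = 2500.
So a = 119, b = 2258, c = 812, d = 2500.
OR = (a·d)/(b·c) = (119 × 2500) / (2258 × 812) = 297500 / 1833496 = 0.16226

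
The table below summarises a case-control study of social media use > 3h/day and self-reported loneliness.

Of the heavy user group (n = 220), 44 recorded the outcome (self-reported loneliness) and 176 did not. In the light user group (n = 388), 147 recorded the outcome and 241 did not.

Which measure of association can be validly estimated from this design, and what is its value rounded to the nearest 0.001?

From the description: a = 44, b = 176, c = 147, d = 241.
This is a case-control study: participants were sampled on outcome status, so risks in the source population cannot be estimated directly — relative risk is not valid here. The odds ratio is the appropriate measure.
OR = (a·d)/(b·c) = (44 × 241) / (176 × 147) = 10604 / 25872 = 0.40986

0.410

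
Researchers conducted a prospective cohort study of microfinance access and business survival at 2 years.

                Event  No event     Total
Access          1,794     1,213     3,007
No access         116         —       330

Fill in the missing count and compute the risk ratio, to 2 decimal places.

The missing cell is in the unexposed row: 330 − 116 = 214.
So a = 1794, b = 1213, c = 116, d = 214.
RR = [a/(a+b)] / [c/(c+d)] = (1794/3007) / (116/330) = 0.59661/0.35152 = 1.69725

1.70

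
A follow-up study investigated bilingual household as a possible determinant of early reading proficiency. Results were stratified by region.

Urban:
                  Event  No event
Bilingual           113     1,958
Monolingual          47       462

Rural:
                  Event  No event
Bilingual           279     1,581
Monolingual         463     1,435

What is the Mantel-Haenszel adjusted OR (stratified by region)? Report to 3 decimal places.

OR_MH = Σ(aᵢdᵢ/nᵢ) / Σ(bᵢcᵢ/nᵢ), where nᵢ is the stratum total.
Stratum 1 (Urban): n = 2580; a·d/n = 113·462/2580 = 20.2349; b·c/n = 1958·47/2580 = 35.6690
Stratum 2 (Rural): n = 3758; a·d/n = 279·1435/3758 = 106.5367; b·c/n = 1581·463/3758 = 194.7853
OR_MH = (20.2349 + 106.5367) / (35.6690 + 194.7853) = 126.7716 / 230.4543 = 0.55009

0.550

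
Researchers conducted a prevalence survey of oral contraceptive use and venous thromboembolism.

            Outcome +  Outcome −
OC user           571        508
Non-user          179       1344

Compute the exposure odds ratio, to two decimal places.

8.44

Cells: a = 571, b = 508, c = 179, d = 1344.
OR = (a·d)/(b·c) = (571 × 1344) / (508 × 179) = 767424 / 90932 = 8.43954
The odds of venous thromboembolism are about 8.44 times as high in the oc user group.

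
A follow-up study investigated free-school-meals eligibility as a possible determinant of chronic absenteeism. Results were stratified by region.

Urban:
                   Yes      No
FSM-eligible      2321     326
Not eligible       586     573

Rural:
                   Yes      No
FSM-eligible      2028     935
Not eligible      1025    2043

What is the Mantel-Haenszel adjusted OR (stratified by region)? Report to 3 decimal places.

OR_MH = Σ(aᵢdᵢ/nᵢ) / Σ(bᵢcᵢ/nᵢ), where nᵢ is the stratum total.
Stratum 1 (Urban): n = 3806; a·d/n = 2321·573/3806 = 349.4306; b·c/n = 326·586/3806 = 50.1934
Stratum 2 (Rural): n = 6031; a·d/n = 2028·2043/6031 = 686.9846; b·c/n = 935·1025/6031 = 158.9081
OR_MH = (349.4306 + 686.9846) / (50.1934 + 158.9081) = 1036.4152 / 209.1015 = 4.95652

4.957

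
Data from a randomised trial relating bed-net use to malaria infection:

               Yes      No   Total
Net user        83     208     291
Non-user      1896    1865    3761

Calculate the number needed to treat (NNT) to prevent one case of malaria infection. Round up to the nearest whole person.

Risk in treated group = 83/291 = 0.28522; risk in control = 1896/3761 = 0.50412.
Absolute risk reduction = 0.50412 − 0.28522 = 0.21890
NNT = 1 / ARR = 1 / 0.21890 = 4.568 → round up → 5

5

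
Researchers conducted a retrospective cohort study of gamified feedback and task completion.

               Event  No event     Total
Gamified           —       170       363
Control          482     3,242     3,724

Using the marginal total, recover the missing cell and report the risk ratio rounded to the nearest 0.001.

4.108

The missing cell is in the exposed row: 363 − 170 = 193.
So a = 193, b = 170, c = 482, d = 3242.
RR = [a/(a+b)] / [c/(c+d)] = (193/363) / (482/3724) = 0.53168/0.12943 = 4.10784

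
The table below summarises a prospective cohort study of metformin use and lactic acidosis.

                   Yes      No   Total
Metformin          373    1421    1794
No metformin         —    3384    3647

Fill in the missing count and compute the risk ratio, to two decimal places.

2.88

The missing cell is in the unexposed row: 3647 − 3384 = 263.
So a = 373, b = 1421, c = 263, d = 3384.
RR = [a/(a+b)] / [c/(c+d)] = (373/1794) / (263/3647) = 0.20792/0.07211 = 2.88314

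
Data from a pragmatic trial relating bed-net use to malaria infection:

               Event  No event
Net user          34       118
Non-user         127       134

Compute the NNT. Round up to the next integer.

Risk in treated group = 34/152 = 0.22368; risk in control = 127/261 = 0.48659.
Absolute risk reduction = 0.48659 − 0.22368 = 0.26291
NNT = 1 / ARR = 1 / 0.26291 = 3.804 → round up → 4

4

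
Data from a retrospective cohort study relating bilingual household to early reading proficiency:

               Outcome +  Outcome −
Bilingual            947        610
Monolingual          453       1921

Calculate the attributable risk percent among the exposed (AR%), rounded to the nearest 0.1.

68.6

Cells: a = 947, b = 610, c = 453, d = 1921.
Risk in exposed = 947/1557 = 0.60822; risk in unexposed = 453/2374 = 0.19082.
RR = 0.60822/0.19082 = 3.18745
AR% = (RR − 1)/RR × 100 = (3.18745 − 1)/3.18745 × 100 = 68.6270%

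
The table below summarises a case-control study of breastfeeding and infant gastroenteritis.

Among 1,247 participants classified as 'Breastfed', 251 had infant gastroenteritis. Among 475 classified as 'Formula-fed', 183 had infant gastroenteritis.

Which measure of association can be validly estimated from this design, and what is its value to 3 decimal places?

0.402

From the description: a = 251, b = 996, c = 183, d = 292.
This is a case-control study: participants were sampled on outcome status, so risks in the source population cannot be estimated directly — relative risk is not valid here. The odds ratio is the appropriate measure.
OR = (a·d)/(b·c) = (251 × 292) / (996 × 183) = 73292 / 182268 = 0.40211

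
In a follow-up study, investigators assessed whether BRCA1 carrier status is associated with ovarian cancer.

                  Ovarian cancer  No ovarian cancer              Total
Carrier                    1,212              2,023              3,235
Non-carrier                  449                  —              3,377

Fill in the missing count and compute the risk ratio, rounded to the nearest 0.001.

The missing cell is in the unexposed row: 3377 − 449 = 2928.
So a = 1212, b = 2023, c = 449, d = 2928.
RR = [a/(a+b)] / [c/(c+d)] = (1212/3235) / (449/3377) = 0.37465/0.13296 = 2.81782

2.818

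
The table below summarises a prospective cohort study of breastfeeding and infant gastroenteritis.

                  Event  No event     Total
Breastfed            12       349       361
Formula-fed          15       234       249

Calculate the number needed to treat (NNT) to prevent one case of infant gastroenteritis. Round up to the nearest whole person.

Risk in treated group = 12/361 = 0.03324; risk in control = 15/249 = 0.06024.
Absolute risk reduction = 0.06024 − 0.03324 = 0.02700
NNT = 1 / ARR = 1 / 0.02700 = 37.037 → round up → 38

38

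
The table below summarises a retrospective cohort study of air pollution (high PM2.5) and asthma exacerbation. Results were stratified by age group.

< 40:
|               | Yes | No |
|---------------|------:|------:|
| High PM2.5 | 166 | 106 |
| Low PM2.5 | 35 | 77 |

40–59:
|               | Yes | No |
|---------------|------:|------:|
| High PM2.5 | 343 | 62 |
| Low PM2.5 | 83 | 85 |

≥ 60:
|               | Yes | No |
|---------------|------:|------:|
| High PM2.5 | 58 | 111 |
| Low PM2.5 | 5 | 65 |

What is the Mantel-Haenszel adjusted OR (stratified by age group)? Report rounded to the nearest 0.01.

OR_MH = Σ(aᵢdᵢ/nᵢ) / Σ(bᵢcᵢ/nᵢ), where nᵢ is the stratum total.
Stratum 1 (< 40): n = 384; a·d/n = 166·77/384 = 33.2865; b·c/n = 106·35/384 = 9.6615
Stratum 2 (40–59): n = 573; a·d/n = 343·85/573 = 50.8813; b·c/n = 62·83/573 = 8.9808
Stratum 3 (≥ 60): n = 239; a·d/n = 58·65/239 = 15.7741; b·c/n = 111·5/239 = 2.3222
OR_MH = (33.2865 + 50.8813 + 15.7741) / (9.6615 + 8.9808 + 2.3222) = 99.9418 / 20.9644 = 4.76721

4.77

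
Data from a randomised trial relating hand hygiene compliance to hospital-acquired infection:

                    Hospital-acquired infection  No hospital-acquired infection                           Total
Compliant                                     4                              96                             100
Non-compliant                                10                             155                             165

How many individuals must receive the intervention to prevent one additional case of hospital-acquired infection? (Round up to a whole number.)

49

Risk in treated group = 4/100 = 0.04000; risk in control = 10/165 = 0.06061.
Absolute risk reduction = 0.06061 − 0.04000 = 0.02061
NNT = 1 / ARR = 1 / 0.02061 = 48.529 → round up → 49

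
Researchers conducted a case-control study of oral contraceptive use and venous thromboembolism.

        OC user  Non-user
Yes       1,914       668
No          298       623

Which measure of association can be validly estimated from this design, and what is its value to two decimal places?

5.99

Reading the table with exposure as columns: a = 1914 (OC user, case), b = 298 (OC user, non-case), c = 668 (Non-user, case), d = 623.
This is a case-control study: participants were sampled on outcome status, so risks in the source population cannot be estimated directly — relative risk is not valid here. The odds ratio is the appropriate measure.
OR = (a·d)/(b·c) = (1914 × 623) / (298 × 668) = 1192422 / 199064 = 5.99014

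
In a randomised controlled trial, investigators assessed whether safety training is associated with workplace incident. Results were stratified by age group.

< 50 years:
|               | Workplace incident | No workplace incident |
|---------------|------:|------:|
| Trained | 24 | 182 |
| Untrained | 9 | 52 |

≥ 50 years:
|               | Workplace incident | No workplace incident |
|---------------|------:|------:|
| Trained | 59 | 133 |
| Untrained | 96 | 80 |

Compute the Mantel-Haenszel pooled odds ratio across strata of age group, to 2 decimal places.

OR_MH = Σ(aᵢdᵢ/nᵢ) / Σ(bᵢcᵢ/nᵢ), where nᵢ is the stratum total.
Stratum 1 (< 50 years): n = 267; a·d/n = 24·52/267 = 4.6742; b·c/n = 182·9/267 = 6.1348
Stratum 2 (≥ 50 years): n = 368; a·d/n = 59·80/368 = 12.8261; b·c/n = 133·96/368 = 34.6957
OR_MH = (4.6742 + 12.8261) / (6.1348 + 34.6957) = 17.5002 / 40.8305 = 0.42861

0.43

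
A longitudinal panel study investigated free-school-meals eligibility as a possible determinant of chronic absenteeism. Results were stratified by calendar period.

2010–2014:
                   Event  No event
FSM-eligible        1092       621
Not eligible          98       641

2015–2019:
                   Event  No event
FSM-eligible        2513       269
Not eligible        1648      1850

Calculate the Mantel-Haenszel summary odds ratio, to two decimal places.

10.75

OR_MH = Σ(aᵢdᵢ/nᵢ) / Σ(bᵢcᵢ/nᵢ), where nᵢ is the stratum total.
Stratum 1 (2010–2014): n = 2452; a·d/n = 1092·641/2452 = 285.4698; b·c/n = 621·98/2452 = 24.8197
Stratum 2 (2015–2019): n = 6280; a·d/n = 2513·1850/6280 = 740.2946; b·c/n = 269·1648/6280 = 70.5911
OR_MH = (285.4698 + 740.2946) / (24.8197 + 70.5911) = 1025.7644 / 95.4108 = 10.75103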